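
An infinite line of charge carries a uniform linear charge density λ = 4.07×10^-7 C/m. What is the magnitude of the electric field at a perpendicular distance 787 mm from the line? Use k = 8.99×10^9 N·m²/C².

Take a coaxial cylindrical Gaussian surface of radius r = 787 mm and length L.
Q_enc = λL, so λ_enc = 4.07e-7 C/m.
Gauss's law: E·2πrL = λ_enc L/ε₀.
E = 2k|λ_enc|/r = 2(8.99×10^9)(4.07e-7)/(0.787) = 9.30×10^3 N/C.

|E| ≈ 9.30×10^3 V/m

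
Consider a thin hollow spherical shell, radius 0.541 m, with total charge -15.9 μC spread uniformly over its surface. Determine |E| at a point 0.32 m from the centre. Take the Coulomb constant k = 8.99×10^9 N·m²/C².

|E| = 0 N/C

Take a concentric spherical Gaussian surface of radius r = 0.32 m (inside the shell, r < 0.541 m).
All the charge is outside the Gaussian surface: Q_enc = 0, hence E = 0 everywhere inside the shell.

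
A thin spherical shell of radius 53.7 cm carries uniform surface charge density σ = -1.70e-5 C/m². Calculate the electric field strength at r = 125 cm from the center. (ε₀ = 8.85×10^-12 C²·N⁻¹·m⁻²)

|E| ≈ 3.55×10^5 V/m

By spherical symmetry E is radial; choose a Gaussian sphere of radius r = 125 cm (r > 53.7 cm).
The entire shell is enclosed: Q_enc = σ·4πR² = (-1.70×10^-5)·4π·(0.537)² = -6.16e-5 C.
Gauss's law: E·4πr² = Q_enc/ε₀.
E = |Q_enc|/(4πε₀r²) = (6.16×10^-5)/(4π·8.85×10^-12·(1.25)²) = 3.55e5 N/C.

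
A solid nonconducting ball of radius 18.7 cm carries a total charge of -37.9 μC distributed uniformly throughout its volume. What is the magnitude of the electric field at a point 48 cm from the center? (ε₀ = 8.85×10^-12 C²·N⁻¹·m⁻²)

E = 1.48×10^6 N/C

By spherical symmetry E is radial; choose a Gaussian sphere of radius r = 48 cm (r > R, so the entire charge is enclosed).
Q_enc = -37.9 μC = -3.79×10^-5 C.
Since E is radial and uniform over the Gaussian sphere, Φ = E·4πr² = Q_enc/ε₀.
E = |Q_enc|/(4πε₀r²) = (3.79×10^-5)/(4π·8.85×10^-12·(0.48)²) = 1.48×10^6 N/C.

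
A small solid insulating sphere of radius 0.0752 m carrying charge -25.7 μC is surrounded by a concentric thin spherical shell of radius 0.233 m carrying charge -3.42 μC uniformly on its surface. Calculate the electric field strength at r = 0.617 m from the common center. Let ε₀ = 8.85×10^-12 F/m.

Use a concentric Gaussian sphere at r = 0.617 m (r > 0.233 m, enclosing both).
Q_enc = (-25.7 μC) + (-3.42 μC) = -2.912e-5 C.
Gauss's law: E·4πr² = Q_enc/ε₀.
E = |Q_enc|/(4πε₀r²) = (2.912×10^-5)/(4π·8.85×10^-12·(0.617)²) = 6.88×10^5 N/C.

|E| ≈ 6.88×10^5 V/m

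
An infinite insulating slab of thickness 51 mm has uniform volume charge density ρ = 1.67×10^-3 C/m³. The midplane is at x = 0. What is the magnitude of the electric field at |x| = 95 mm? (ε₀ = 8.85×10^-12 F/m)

|E| ≈ 4.81e6 N/C

The point |x| = 95 mm lies outside the slab (half-thickness 0.0255 m). A symmetric pillbox spanning the full slab encloses Q_enc = ρ·d·A.
Flux = 2EA ⇒ E = |ρ|d/(2ε₀), independent of distance outside.
E = (1.67e-3)(0.051)/(2·8.85×10^-12) = 4.81e6 N/C.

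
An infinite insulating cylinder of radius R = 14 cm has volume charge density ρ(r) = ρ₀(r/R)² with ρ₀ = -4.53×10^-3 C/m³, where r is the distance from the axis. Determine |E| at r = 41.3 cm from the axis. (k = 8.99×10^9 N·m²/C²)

|E| ≈ 6.07e6 N/C

Choose a coaxial cylinder of radius r = 41.3 cm (arbitrary length L) as the Gaussian surface (r > R, full charge per length enclosed).
λ_enc = 2π ∫₀^R ρ₀(r'/R)^2 r' dr' = 2πρ₀R²/4 = -1.395×10^-4 C/m.
By Gauss's law (flux through the curved wall only), E·2πrL = λ_enc L/ε₀.
E = 2k|λ_enc|/r = 2(8.99×10^9)(1.395×10^-4)/(0.413) = 6.07×10^6 N/C.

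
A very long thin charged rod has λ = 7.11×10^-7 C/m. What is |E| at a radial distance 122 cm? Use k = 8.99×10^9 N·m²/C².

Take a coaxial cylindrical Gaussian surface of radius r = 122 cm and length L.
Q_enc = λL, so λ_enc = 7.11×10^-7 C/m.
Gauss's law: E·2πrL = λ_enc L/ε₀.
E = 2k|λ_enc|/r = 2(8.99×10^9)(7.11×10^-7)/(1.22) = 1.05×10^4 N/C.

E ≈ 1.05e4 N/C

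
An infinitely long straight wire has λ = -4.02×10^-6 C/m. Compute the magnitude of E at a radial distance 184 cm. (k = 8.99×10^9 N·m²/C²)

Choose a coaxial cylinder of radius r = 184 cm (arbitrary length L) as the Gaussian surface.
Q_enc = λL, so λ_enc = -4.02×10^-6 C/m.
Applying ∮E·dA = Q_enc/ε₀ with the end caps contributing no flux:
E = 2k|λ_enc|/r = 2(8.99×10^9)(4.02e-6)/(1.84) = 3.93×10^4 N/C.

3.93e4 N/C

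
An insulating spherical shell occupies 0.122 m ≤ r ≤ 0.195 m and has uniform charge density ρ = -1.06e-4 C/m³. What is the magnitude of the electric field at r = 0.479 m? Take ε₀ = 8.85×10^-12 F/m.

9.74×10^4 N/C

Use a concentric Gaussian sphere at r = 0.479 m (r > 0.195 m, enclosing the whole shell).
Q_enc = ρ·(4π/3)(b³ − a³) = (-1.06e-4)·(4π/3)·((0.195)³ − (0.122)³) = -2.486×10^-6 C.
Gauss's law: E·4πr² = Q_enc/ε₀.
E = |Q_enc|/(4πε₀r²) = (2.486e-6)/(4π·8.85×10^-12·(0.479)²) = 9.74×10^4 N/C.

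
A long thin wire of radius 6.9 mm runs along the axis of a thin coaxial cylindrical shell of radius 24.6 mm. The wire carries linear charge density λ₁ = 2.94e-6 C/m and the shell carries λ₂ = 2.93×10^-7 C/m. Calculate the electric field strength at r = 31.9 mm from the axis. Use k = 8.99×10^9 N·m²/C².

|E| ≈ 1.82×10^6 N/C

Take a coaxial cylindrical Gaussian surface of radius r = 31.9 mm and length L (r > 24.6 mm, enclosing both).
λ_enc = λ₁ + λ₂ = (2.94e-6) + (2.93×10^-7) = 3.233×10^-6 C/m.
Gauss's law: E·2πrL = λ_enc L/ε₀.
E = 2k|λ_enc|/r = 2(8.99×10^9)(3.233e-6)/(0.0319) = 1.82×10^6 N/C.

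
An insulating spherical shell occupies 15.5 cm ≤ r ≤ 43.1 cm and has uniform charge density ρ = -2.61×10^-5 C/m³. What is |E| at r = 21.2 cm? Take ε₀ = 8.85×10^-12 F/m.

|E| = 1.27×10^5 N/C

By spherical symmetry E is radial; choose a Gaussian sphere of radius r = 21.2 cm (within the shell material, 15.5 cm < r < 43.1 cm).
Enclosed charge is the volume from a to r: Q_enc = (4π/3)ρ(r³ − a³) = -6.346e-7 C.
By Gauss's law, ∮E·dA = E·4πr² = Q_enc/ε₀.
E = |Q_enc|/(4πε₀r²) = (6.346e-7)/(4π·8.85×10^-12·(0.212)²) = 1.27×10^5 N/C.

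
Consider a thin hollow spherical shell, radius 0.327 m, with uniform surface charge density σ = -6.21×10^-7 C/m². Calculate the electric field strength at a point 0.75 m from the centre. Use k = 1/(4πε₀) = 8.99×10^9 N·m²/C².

E = 1.33×10^4 N/C

Take a concentric spherical Gaussian surface of radius r = 0.75 m (r > 0.327 m).
The entire shell is enclosed: Q_enc = σ·4πR² = (-6.21×10^-7)·4π·(0.327)² = -8.344×10^-7 C.
Gauss's law: E·4πr² = Q_enc/ε₀.
E = k|Q_enc|/r² = (8.99×10^9)(8.344e-7)/(0.75)² = 1.33e4 N/C.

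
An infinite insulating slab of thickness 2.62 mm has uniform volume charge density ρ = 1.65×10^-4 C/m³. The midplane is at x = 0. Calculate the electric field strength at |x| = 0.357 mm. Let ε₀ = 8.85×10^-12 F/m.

|E| ≈ 6.66×10^3 N/C

By symmetry E is perpendicular to the slab. A Gaussian pillbox from −0.357 mm to +0.357 mm (face area A) lies entirely within the slab.
Q_enc = ρ·(2x)·A and flux = 2EA, so 2EA = 2ρxA/ε₀ ⇒ E = |ρ|x/ε₀.
E = (1.65×10^-4)(0.000357)/(8.85×10^-12) = 6.66×10^3 N/C.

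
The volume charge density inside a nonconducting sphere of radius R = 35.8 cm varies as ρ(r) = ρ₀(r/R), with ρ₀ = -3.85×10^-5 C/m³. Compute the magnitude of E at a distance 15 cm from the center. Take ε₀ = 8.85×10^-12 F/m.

E = 6.84×10^4 N/C

Symmetry ⇒ E = E(r) r̂. Gaussian sphere of radius r = 15 cm (r < R).
Integrate the density: Q_enc = 4π ∫₀^r ρ₀(r'/R)^1 r'² dr' = 4πρ₀ r^4/(4·R) = -1.71×10^-7 C.
Gauss's law: E·4πr² = Q_enc/ε₀.
E = |Q_enc|/(4πε₀r²) = (1.71×10^-7)/(4π·8.85×10^-12·(0.15)²) = 6.84×10^4 N/C.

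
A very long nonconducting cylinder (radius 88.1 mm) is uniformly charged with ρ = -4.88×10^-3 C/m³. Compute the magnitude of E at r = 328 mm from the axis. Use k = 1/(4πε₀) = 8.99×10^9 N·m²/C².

6.52×10^6 V/m

Coaxial Gaussian cylinder, radius r = 328 mm, length L (r > 88.1 mm, full cross-section enclosed).
λ_enc = ρ·πR² = (-4.88e-3)π(0.0881)² = -1.19×10^-4 C/m.
Since E is radial and uniform over the curved surface, Φ = E·2πrL = Q_enc/ε₀ = λ_enc L/ε₀.
E = 2k|λ_enc|/r = 2(8.99×10^9)(1.19×10^-4)/(0.328) = 6.52e6 N/C.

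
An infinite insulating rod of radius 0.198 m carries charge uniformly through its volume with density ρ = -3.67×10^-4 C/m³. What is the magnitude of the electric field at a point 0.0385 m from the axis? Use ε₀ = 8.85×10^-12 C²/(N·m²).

|E| ≈ 7.98×10^5 V/m

Choose a coaxial cylinder of radius r = 0.0385 m (arbitrary length L) as the Gaussian surface (r < R).
Charge inside radius r per length L is ρ·πr²·L, so λ_enc = ρπr² = -1.709×10^-6 C/m.
Since E is radial and uniform over the curved surface, Φ = E·2πrL = Q_enc/ε₀ = λ_enc L/ε₀.
E = |λ_enc|/(2πε₀r) = (1.709×10^-6)/(2π·8.85×10^-12·0.0385) = 7.98×10^5 N/C.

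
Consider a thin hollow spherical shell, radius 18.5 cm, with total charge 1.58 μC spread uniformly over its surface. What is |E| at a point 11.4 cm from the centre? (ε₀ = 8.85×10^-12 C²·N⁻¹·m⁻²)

E = 0 (no enclosed charge)

By spherical symmetry E is radial; choose a Gaussian sphere of radius r = 11.4 cm (inside the shell, r < 18.5 cm).
No charge lies within this surface, so Q_enc = 0 and Gauss's law gives E·4πr² = 0 ⇒ E = 0.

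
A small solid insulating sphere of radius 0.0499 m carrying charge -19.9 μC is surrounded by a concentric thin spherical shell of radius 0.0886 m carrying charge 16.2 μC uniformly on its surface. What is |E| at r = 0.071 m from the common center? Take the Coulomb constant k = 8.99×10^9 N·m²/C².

Use a concentric Gaussian sphere at r = 0.071 m (between the bodies, 0.0499 m < r < 0.0886 m).
Only the inner charge is enclosed; the outer shell contributes nothing inside itself. Q_enc = -19.9 μC = -1.99×10^-5 C.
Gauss's law: E·4πr² = Q_enc/ε₀.
E = k|Q_enc|/r² = (8.99×10^9)(1.99e-5)/(0.071)² = 3.55e7 N/C.

E = 3.55×10^7 V/m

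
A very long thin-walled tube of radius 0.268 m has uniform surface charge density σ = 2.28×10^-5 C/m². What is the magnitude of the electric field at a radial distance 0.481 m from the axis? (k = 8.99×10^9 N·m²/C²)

Choose a coaxial cylinder of radius r = 0.481 m (arbitrary length L) as the Gaussian surface (r > 0.268 m).
The whole shell is enclosed: λ_enc = σ·2πR = (2.28×10^-5)·2π·(0.268) = 3.839×10^-5 C/m.
Applying ∮E·dA = Q_enc/ε₀ with the end caps contributing no flux:
E = 2k|λ_enc|/r = 2(8.99×10^9)(3.839e-5)/(0.481) = 1.44e6 N/C.

|E| = 1.44×10^6 N/C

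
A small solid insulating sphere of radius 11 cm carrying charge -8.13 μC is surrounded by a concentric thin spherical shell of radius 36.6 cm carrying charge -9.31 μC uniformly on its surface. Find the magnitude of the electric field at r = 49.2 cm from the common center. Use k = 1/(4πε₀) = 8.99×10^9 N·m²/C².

|E| = 6.48×10^5 N/C

By spherical symmetry E is radial; choose a Gaussian sphere of radius r = 49.2 cm (r > 36.6 cm, enclosing both).
Q_enc = (-8.13 μC) + (-9.31 μC) = -1.744e-5 C.
Gauss's law: E·4πr² = Q_enc/ε₀.
E = k|Q_enc|/r² = (8.99×10^9)(1.744e-5)/(0.492)² = 6.48×10^5 N/C.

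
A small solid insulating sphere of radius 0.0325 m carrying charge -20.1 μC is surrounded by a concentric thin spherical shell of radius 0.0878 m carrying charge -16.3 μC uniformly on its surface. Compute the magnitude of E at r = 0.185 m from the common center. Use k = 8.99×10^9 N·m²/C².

9.56e6 N/C

Symmetry ⇒ E = E(r) r̂. Gaussian sphere of radius r = 0.185 m (r > 0.0878 m, enclosing both).
Q_enc = (-20.1 μC) + (-16.3 μC) = -3.64×10^-5 C.
Applying ∮E·dA = Q_enc/ε₀ with Φ = E(4πr²):
E = k|Q_enc|/r² = (8.99×10^9)(3.64×10^-5)/(0.185)² = 9.56×10^6 N/C.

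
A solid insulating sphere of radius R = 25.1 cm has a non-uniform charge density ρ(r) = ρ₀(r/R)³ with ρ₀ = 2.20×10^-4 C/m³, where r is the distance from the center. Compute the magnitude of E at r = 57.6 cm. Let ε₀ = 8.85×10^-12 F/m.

Use a concentric Gaussian sphere at r = 57.6 cm (r > R, all charge enclosed).
Q_enc = 4π ∫₀^R ρ₀(r'/R)^3 r'² dr' = 4πρ₀R³/6 = 7.286×10^-6 C.
Applying ∮E·dA = Q_enc/ε₀ with Φ = E(4πr²):
E = |Q_enc|/(4πε₀r²) = (7.286×10^-6)/(4π·8.85×10^-12·(0.576)²) = 1.97×10^5 N/C.

E = 1.97e5 N/C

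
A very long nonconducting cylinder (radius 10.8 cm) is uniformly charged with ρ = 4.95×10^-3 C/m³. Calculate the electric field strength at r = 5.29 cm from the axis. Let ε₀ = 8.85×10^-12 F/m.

1.48×10^7 N/C

Choose a coaxial cylinder of radius r = 5.29 cm (arbitrary length L) as the Gaussian surface (r < R).
Enclosed charge per unit length: λ_enc = ρ·πr² = (4.95×10^-3)π(0.0529)² = 4.352e-5 C/m.
Gauss's law: E·2πrL = λ_enc L/ε₀.
E = |λ_enc|/(2πε₀r) = (4.352×10^-5)/(2π·8.85×10^-12·0.0529) = 1.48×10^7 N/C.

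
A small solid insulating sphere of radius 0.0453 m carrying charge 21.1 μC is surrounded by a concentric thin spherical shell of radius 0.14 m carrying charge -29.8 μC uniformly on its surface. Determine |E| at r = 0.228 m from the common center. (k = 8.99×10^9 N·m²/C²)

Symmetry ⇒ E = E(r) r̂. Gaussian sphere of radius r = 0.228 m (r > 0.14 m, enclosing both).
Q_enc = (21.1 μC) + (-29.8 μC) = -8.70e-6 C.
Since E is radial and uniform over the Gaussian sphere, Φ = E·4πr² = Q_enc/ε₀.
E = k|Q_enc|/r² = (8.99×10^9)(8.70×10^-6)/(0.228)² = 1.50e6 N/C.

E = 1.50×10^6 N/C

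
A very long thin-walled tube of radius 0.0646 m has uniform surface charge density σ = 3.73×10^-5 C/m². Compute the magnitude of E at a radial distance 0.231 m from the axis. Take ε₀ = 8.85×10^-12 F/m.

By cylindrical symmetry E is radial; use a coaxial Gaussian cylinder of radius 0.231 m and length L (r > 0.0646 m).
The whole shell is enclosed: λ_enc = σ·2πR = (3.73×10^-5)·2π·(0.0646) = 1.514×10^-5 C/m.
Applying ∮E·dA = Q_enc/ε₀ with the end caps contributing no flux:
E = |λ_enc|/(2πε₀r) = (1.514×10^-5)/(2π·8.85×10^-12·0.231) = 1.18×10^6 N/C.

|E| ≈ 1.18e6 N/C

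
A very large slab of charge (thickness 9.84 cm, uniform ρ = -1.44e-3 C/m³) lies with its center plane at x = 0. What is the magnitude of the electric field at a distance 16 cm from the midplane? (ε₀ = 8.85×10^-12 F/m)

The point |x| = 16 cm lies outside the slab (half-thickness 0.0492 m). A symmetric pillbox spanning the full slab encloses Q_enc = ρ·d·A.
Flux = 2EA ⇒ E = |ρ|d/(2ε₀), independent of distance outside.
E = (1.44×10^-3)(0.0984)/(2·8.85×10^-12) = 8.01×10^6 N/C.

|E| ≈ 8.01×10^6 V/m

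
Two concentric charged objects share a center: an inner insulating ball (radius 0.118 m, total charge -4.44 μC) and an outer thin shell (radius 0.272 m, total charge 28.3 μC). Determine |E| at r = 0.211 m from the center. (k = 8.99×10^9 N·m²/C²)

Use a concentric Gaussian sphere at r = 0.211 m (between the bodies, 0.118 m < r < 0.272 m).
Only the inner charge is enclosed; the outer shell contributes nothing inside itself. Q_enc = -4.44 μC = -4.44×10^-6 C.
By Gauss's law, ∮E·dA = E·4πr² = Q_enc/ε₀.
E = k|Q_enc|/r² = (8.99×10^9)(4.44×10^-6)/(0.211)² = 8.97×10^5 N/C.

|E| ≈ 8.97×10^5 N/C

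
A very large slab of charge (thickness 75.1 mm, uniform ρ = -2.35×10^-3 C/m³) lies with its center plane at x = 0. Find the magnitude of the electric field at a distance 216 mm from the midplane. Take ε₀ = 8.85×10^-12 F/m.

E = 9.97×10^6 V/m

The point |x| = 216 mm lies outside the slab (half-thickness 0.03755 m). A symmetric pillbox spanning the full slab encloses Q_enc = ρ·d·A.
Flux = 2EA ⇒ E = |ρ|d/(2ε₀), independent of distance outside.
E = (2.35e-3)(0.0751)/(2·8.85×10^-12) = 9.97×10^6 N/C.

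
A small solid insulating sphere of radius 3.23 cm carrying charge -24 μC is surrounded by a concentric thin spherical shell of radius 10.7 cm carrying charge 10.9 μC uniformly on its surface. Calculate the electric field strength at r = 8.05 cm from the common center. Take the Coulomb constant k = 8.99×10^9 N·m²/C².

3.33×10^7 V/m

By spherical symmetry E is radial; choose a Gaussian sphere of radius r = 8.05 cm (between the bodies, 3.23 cm < r < 10.7 cm).
The shell at 10.7 cm lies outside the Gaussian surface, so Q_enc = -24 μC = -2.40e-5 C.
Applying ∮E·dA = Q_enc/ε₀ with Φ = E(4πr²):
E = k|Q_enc|/r² = (8.99×10^9)(2.40e-5)/(0.0805)² = 3.33e7 N/C.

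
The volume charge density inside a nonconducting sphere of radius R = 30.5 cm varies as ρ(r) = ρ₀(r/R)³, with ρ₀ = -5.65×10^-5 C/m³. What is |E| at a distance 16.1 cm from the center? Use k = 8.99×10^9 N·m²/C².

|E| ≈ 2.52e4 N/C

Use a concentric Gaussian sphere at r = 16.1 cm (r < R).
Q_enc = ∫₀^r ρ(r')·4πr'² dr' = (4πρ₀/R³) ∫₀^r r'^5 dr' = 4πρ₀ r^6/(6·R³) = -7.264e-8 C.
Applying ∮E·dA = Q_enc/ε₀ with Φ = E(4πr²):
E = k|Q_enc|/r² = (8.99×10^9)(7.264×10^-8)/(0.161)² = 2.52×10^4 N/C.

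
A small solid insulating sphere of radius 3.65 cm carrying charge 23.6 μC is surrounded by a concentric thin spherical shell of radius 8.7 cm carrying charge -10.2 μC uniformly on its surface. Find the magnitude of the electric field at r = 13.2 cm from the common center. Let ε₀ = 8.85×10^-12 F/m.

Use a concentric Gaussian sphere at r = 13.2 cm (r > 8.7 cm, enclosing both).
Q_enc = (23.6 μC) + (-10.2 μC) = 1.34e-5 C.
By Gauss's law, ∮E·dA = E·4πr² = Q_enc/ε₀.
E = |Q_enc|/(4πε₀r²) = (1.34×10^-5)/(4π·8.85×10^-12·(0.132)²) = 6.92×10^6 N/C.

|E| = 6.92e6 V/m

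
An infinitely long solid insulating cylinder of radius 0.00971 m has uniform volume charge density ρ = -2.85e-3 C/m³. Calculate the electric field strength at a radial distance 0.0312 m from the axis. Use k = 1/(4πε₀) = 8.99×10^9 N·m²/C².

Choose a coaxial cylinder of radius r = 0.0312 m (arbitrary length L) as the Gaussian surface (r > 0.00971 m, full cross-section enclosed).
λ_enc = ρ·πR² = (-2.85e-3)π(0.00971)² = -8.442×10^-7 C/m.
By Gauss's law (flux through the curved wall only), E·2πrL = λ_enc L/ε₀.
E = 2k|λ_enc|/r = 2(8.99×10^9)(8.442e-7)/(0.0312) = 4.86×10^5 N/C.

|E| ≈ 4.86e5 N/C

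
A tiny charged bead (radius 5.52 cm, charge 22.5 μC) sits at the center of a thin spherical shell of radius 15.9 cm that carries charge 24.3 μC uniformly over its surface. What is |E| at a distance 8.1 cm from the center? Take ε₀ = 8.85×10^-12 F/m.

Use a concentric Gaussian sphere at r = 8.1 cm (between the bodies, 5.52 cm < r < 15.9 cm).
Only the inner charge is enclosed; the outer shell contributes nothing inside itself. Q_enc = 22.5 μC = 2.25×10^-5 C.
Applying ∮E·dA = Q_enc/ε₀ with Φ = E(4πr²):
E = |Q_enc|/(4πε₀r²) = (2.25e-5)/(4π·8.85×10^-12·(0.081)²) = 3.08×10^7 N/C.

|E| = 3.08e7 N/C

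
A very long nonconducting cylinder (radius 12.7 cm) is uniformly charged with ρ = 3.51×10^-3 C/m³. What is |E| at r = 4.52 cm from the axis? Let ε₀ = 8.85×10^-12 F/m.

Take a coaxial cylindrical Gaussian surface of radius r = 4.52 cm and length L (r < R).
Enclosed charge per unit length: λ_enc = ρ·πr² = (3.51e-3)π(0.0452)² = 2.253×10^-5 C/m.
Applying ∮E·dA = Q_enc/ε₀ with the end caps contributing no flux:
E = |λ_enc|/(2πε₀r) = (2.253e-5)/(2π·8.85×10^-12·0.0452) = 8.96×10^6 N/C.

|E| ≈ 8.96×10^6 N/C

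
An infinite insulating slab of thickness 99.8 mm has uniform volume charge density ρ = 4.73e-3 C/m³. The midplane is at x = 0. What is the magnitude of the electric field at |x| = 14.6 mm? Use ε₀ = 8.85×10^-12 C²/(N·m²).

By symmetry E is perpendicular to the slab. A Gaussian pillbox from −14.6 mm to +14.6 mm (face area A) lies entirely within the slab.
Q_enc = ρ·(2x)·A and flux = 2EA, so 2EA = 2ρxA/ε₀ ⇒ E = |ρ|x/ε₀.
E = (4.73×10^-3)(0.0146)/(8.85×10^-12) = 7.80e6 N/C.

7.80×10^6 V/m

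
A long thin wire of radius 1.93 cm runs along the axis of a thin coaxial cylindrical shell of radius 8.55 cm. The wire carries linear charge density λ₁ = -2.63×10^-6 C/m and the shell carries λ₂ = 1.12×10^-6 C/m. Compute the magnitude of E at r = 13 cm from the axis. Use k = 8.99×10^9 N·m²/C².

Coaxial Gaussian cylinder, radius r = 13 cm, length L (r > 8.55 cm, enclosing both).
λ_enc = λ₁ + λ₂ = (-2.63e-6) + (1.12×10^-6) = -1.51×10^-6 C/m.
By Gauss's law (flux through the curved wall only), E·2πrL = λ_enc L/ε₀.
E = 2k|λ_enc|/r = 2(8.99×10^9)(1.51×10^-6)/(0.13) = 2.09e5 N/C.

2.09×10^5 N/C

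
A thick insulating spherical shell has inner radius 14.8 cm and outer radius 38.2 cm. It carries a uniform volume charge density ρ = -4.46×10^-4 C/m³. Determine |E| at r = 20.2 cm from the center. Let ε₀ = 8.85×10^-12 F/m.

Symmetry ⇒ E = E(r) r̂. Gaussian sphere of radius r = 20.2 cm (within the shell material, 14.8 cm < r < 38.2 cm).
Enclosed charge is the volume from a to r: Q_enc = (4π/3)ρ(r³ − a³) = -9.342×10^-6 C.
Applying ∮E·dA = Q_enc/ε₀ with Φ = E(4πr²):
E = |Q_enc|/(4πε₀r²) = (9.342×10^-6)/(4π·8.85×10^-12·(0.202)²) = 2.06e6 N/C.

|E| ≈ 2.06×10^6 N/C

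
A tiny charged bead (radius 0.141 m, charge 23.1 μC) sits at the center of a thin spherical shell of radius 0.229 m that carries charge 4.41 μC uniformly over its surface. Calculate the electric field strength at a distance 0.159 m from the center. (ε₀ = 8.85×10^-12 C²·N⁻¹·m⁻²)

8.22e6 N/C

Use a concentric Gaussian sphere at r = 0.159 m (between the bodies, 0.141 m < r < 0.229 m).
Only the inner charge is enclosed; the outer shell contributes nothing inside itself. Q_enc = 23.1 μC = 2.31×10^-5 C.
By Gauss's law, ∮E·dA = E·4πr² = Q_enc/ε₀.
E = |Q_enc|/(4πε₀r²) = (2.31×10^-5)/(4π·8.85×10^-12·(0.159)²) = 8.22×10^6 N/C.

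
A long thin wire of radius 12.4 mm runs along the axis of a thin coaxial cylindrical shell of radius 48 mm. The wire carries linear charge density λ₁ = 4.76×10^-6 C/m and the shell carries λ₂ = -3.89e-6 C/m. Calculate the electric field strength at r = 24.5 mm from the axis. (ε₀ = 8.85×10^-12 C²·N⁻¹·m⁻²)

Take a coaxial cylindrical Gaussian surface of radius r = 24.5 mm and length L (between the conductors, 12.4 mm < r < 48 mm).
Only the inner wire is enclosed; the outer shell contributes nothing inside itself. λ_enc = λ₁ = 4.76×10^-6 C/m.
Applying ∮E·dA = Q_enc/ε₀ with the end caps contributing no flux:
E = |λ_enc|/(2πε₀r) = (4.76e-6)/(2π·8.85×10^-12·0.0245) = 3.49×10^6 N/C.

E = 3.49×10^6 V/m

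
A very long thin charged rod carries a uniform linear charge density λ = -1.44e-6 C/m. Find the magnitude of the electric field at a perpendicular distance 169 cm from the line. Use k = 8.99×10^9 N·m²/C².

Coaxial Gaussian cylinder, radius r = 169 cm, length L.
Q_enc = λL, so λ_enc = -1.44×10^-6 C/m.
By Gauss's law (flux through the curved wall only), E·2πrL = λ_enc L/ε₀.
E = 2k|λ_enc|/r = 2(8.99×10^9)(1.44×10^-6)/(1.69) = 1.53×10^4 N/C.

|E| = 1.53×10^4 N/C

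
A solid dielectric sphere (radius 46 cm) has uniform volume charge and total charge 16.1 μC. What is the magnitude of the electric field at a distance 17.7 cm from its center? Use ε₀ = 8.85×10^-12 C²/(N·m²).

Take a concentric spherical Gaussian surface of radius r = 17.7 cm (r < R).
For a uniform sphere the enclosed fraction is (r/R)³, so Q_enc = (16.1 μC)(0.177/0.46)³ = 9.172×10^-7 C.
Since E is radial and uniform over the Gaussian sphere, Φ = E·4πr² = Q_enc/ε₀.
E = |Q_enc|/(4πε₀r²) = (9.172e-7)/(4π·8.85×10^-12·(0.177)²) = 2.63×10^5 N/C.

E ≈ 2.63×10^5 N/C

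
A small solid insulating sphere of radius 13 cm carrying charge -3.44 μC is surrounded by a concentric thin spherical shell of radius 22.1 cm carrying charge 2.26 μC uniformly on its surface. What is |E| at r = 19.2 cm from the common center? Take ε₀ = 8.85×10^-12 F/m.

Use a concentric Gaussian sphere at r = 19.2 cm (between the bodies, 13 cm < r < 22.1 cm).
Only the inner charge is enclosed; the outer shell contributes nothing inside itself. Q_enc = -3.44 μC = -3.44e-6 C.
Since E is radial and uniform over the Gaussian sphere, Φ = E·4πr² = Q_enc/ε₀.
E = |Q_enc|/(4πε₀r²) = (3.44×10^-6)/(4π·8.85×10^-12·(0.192)²) = 8.39×10^5 N/C.

8.39e5 V/m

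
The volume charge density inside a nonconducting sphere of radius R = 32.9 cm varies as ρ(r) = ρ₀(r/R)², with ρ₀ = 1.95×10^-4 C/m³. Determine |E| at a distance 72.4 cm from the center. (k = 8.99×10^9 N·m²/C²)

E = 2.99×10^5 V/m

Use a concentric Gaussian sphere at r = 72.4 cm (r > R, all charge enclosed).
Q_enc = 4π ∫₀^R ρ₀(r'/R)^2 r'² dr' = 4πρ₀R³/5 = 1.745e-5 C.
Applying ∮E·dA = Q_enc/ε₀ with Φ = E(4πr²):
E = k|Q_enc|/r² = (8.99×10^9)(1.745e-5)/(0.724)² = 2.99×10^5 N/C.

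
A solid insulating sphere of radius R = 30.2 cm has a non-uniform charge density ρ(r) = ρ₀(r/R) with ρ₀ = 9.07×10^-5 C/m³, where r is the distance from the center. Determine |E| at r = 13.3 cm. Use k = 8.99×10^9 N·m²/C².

|E| ≈ 1.50e5 N/C

Use a concentric Gaussian sphere at r = 13.3 cm (r < R).
Integrate the density: Q_enc = 4π ∫₀^r ρ₀(r'/R)^1 r'² dr' = 4πρ₀ r^4/(4·R) = 2.952e-7 C.
By Gauss's law, ∮E·dA = E·4πr² = Q_enc/ε₀.
E = k|Q_enc|/r² = (8.99×10^9)(2.952e-7)/(0.133)² = 1.50×10^5 N/C.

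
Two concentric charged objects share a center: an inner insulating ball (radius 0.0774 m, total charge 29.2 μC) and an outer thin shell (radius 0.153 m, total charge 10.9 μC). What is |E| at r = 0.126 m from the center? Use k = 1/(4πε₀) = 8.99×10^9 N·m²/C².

Symmetry ⇒ E = E(r) r̂. Gaussian sphere of radius r = 0.126 m (between the bodies, 0.0774 m < r < 0.153 m).
The shell at 0.153 m lies outside the Gaussian surface, so Q_enc = 29.2 μC = 2.92×10^-5 C.
Gauss's law: E·4πr² = Q_enc/ε₀.
E = k|Q_enc|/r² = (8.99×10^9)(2.92e-5)/(0.126)² = 1.65×10^7 N/C.

E ≈ 1.65×10^7 V/m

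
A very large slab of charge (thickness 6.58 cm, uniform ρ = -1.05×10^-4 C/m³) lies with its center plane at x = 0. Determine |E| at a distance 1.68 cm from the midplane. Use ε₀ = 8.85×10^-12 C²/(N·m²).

By symmetry E is perpendicular to the slab. A Gaussian pillbox from −1.68 cm to +1.68 cm (face area A) lies entirely within the slab.
Q_enc = ρ·(2x)·A and flux = 2EA, so 2EA = 2ρxA/ε₀ ⇒ E = |ρ|x/ε₀.
E = (1.05×10^-4)(0.0168)/(8.85×10^-12) = 1.99e5 N/C.

|E| ≈ 1.99×10^5 N/C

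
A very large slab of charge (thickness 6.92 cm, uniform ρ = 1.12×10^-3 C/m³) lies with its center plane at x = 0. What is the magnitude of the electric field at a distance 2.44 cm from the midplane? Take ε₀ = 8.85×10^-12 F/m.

By symmetry E is perpendicular to the slab. A Gaussian pillbox from −2.44 cm to +2.44 cm (face area A) lies entirely within the slab.
Q_enc = ρ·(2x)·A and flux = 2EA, so 2EA = 2ρxA/ε₀ ⇒ E = |ρ|x/ε₀.
E = (1.12×10^-3)(0.0244)/(8.85×10^-12) = 3.09×10^6 N/C.

|E| = 3.09×10^6 V/m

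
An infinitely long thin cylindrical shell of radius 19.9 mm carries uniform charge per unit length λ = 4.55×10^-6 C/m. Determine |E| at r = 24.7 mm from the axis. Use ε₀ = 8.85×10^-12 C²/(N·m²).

Choose a coaxial cylinder of radius r = 24.7 mm (arbitrary length L) as the Gaussian surface (r > 19.9 mm).
The full line charge is enclosed: λ_enc = 4.55×10^-6 C/m.
Gauss's law: E·2πrL = λ_enc L/ε₀.
E = |λ_enc|/(2πε₀r) = (4.55e-6)/(2π·8.85×10^-12·0.0247) = 3.31×10^6 N/C.

|E| = 3.31e6 V/m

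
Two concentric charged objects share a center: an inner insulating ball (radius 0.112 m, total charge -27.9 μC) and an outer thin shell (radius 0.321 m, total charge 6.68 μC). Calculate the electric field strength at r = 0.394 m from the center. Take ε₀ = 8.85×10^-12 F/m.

|E| ≈ 1.23×10^6 N/C

By spherical symmetry E is radial; choose a Gaussian sphere of radius r = 0.394 m (r > 0.321 m, enclosing both).
Q_enc = (-27.9 μC) + (6.68 μC) = -2.122e-5 C.
Since E is radial and uniform over the Gaussian sphere, Φ = E·4πr² = Q_enc/ε₀.
E = |Q_enc|/(4πε₀r²) = (2.122×10^-5)/(4π·8.85×10^-12·(0.394)²) = 1.23×10^6 N/C.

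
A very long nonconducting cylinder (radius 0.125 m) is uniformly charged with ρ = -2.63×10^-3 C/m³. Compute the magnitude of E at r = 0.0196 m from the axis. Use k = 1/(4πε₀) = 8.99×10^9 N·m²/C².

Coaxial Gaussian cylinder, radius r = 0.0196 m, length L (r < R).
Charge inside radius r per length L is ρ·πr²·L, so λ_enc = ρπr² = -3.174×10^-6 C/m.
By Gauss's law (flux through the curved wall only), E·2πrL = λ_enc L/ε₀.
E = 2k|λ_enc|/r = 2(8.99×10^9)(3.174e-6)/(0.0196) = 2.91×10^6 N/C.

2.91e6 N/C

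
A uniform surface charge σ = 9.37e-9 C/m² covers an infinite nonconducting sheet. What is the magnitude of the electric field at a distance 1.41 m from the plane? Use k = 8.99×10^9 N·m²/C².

E ≈ 529 N/C

By planar symmetry E is perpendicular to the sheet and uniform; use a Gaussian pillbox with flat faces of area A on each side of the sheet.
Flux Φ = 2EA and Q_enc = σA, so 2EA = σA/ε₀ ⇒ E = |σ|/(2ε₀), independent of distance.
E = 2πk|σ| = 2π(8.99×10^9)(9.37×10^-9) = 529 N/C.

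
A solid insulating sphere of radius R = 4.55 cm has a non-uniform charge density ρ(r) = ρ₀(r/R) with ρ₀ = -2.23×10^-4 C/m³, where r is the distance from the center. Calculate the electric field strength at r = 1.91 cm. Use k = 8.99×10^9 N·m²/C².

5.05e4 N/C

Take a concentric spherical Gaussian surface of radius r = 1.91 cm (r < R).
Integrate the density: Q_enc = 4π ∫₀^r ρ₀(r'/R)^1 r'² dr' = 4πρ₀ r^4/(4·R) = -2.049e-9 C.
By Gauss's law, ∮E·dA = E·4πr² = Q_enc/ε₀.
E = k|Q_enc|/r² = (8.99×10^9)(2.049e-9)/(0.0191)² = 5.05e4 N/C.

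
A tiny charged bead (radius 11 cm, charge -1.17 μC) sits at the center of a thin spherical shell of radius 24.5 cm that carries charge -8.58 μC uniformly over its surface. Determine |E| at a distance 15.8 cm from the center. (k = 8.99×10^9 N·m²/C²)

Use a concentric Gaussian sphere at r = 15.8 cm (between the bodies, 11 cm < r < 24.5 cm).
The shell at 24.5 cm lies outside the Gaussian surface, so Q_enc = -1.17 μC = -1.17e-6 C.
By Gauss's law, ∮E·dA = E·4πr² = Q_enc/ε₀.
E = k|Q_enc|/r² = (8.99×10^9)(1.17×10^-6)/(0.158)² = 4.21×10^5 N/C.

|E| = 4.21×10^5 N/C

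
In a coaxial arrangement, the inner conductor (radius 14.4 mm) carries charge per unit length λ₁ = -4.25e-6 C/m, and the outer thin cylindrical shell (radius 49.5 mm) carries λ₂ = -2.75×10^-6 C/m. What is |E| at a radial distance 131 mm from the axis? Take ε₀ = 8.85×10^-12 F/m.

|E| = 9.61×10^5 N/C

By cylindrical symmetry E is radial; use a coaxial Gaussian cylinder of radius 131 mm and length L (r > 49.5 mm, enclosing both).
λ_enc = λ₁ + λ₂ = (-4.25e-6) + (-2.75×10^-6) = -7.00×10^-6 C/m.
Applying ∮E·dA = Q_enc/ε₀ with the end caps contributing no flux:
E = |λ_enc|/(2πε₀r) = (7.00×10^-6)/(2π·8.85×10^-12·0.131) = 9.61e5 N/C.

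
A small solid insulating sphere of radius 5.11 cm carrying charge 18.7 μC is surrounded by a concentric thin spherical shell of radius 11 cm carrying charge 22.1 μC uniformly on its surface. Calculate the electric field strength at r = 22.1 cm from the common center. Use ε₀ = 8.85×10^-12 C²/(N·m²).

By spherical symmetry E is radial; choose a Gaussian sphere of radius r = 22.1 cm (r > 11 cm, enclosing both).
Q_enc = (18.7 μC) + (22.1 μC) = 4.08×10^-5 C.
Since E is radial and uniform over the Gaussian sphere, Φ = E·4πr² = Q_enc/ε₀.
E = |Q_enc|/(4πε₀r²) = (4.08×10^-5)/(4π·8.85×10^-12·(0.221)²) = 7.51×10^6 N/C.

|E| ≈ 7.51e6 N/C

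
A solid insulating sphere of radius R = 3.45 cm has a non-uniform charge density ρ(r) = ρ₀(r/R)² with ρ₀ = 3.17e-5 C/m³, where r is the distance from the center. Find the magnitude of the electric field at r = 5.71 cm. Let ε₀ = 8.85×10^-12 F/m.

|E| = 9.02×10^3 N/C

By spherical symmetry E is radial; choose a Gaussian sphere of radius r = 5.71 cm (r > R, all charge enclosed).
Q_enc = 4π ∫₀^R ρ₀(r'/R)^2 r'² dr' = 4πρ₀R³/5 = 3.272e-9 C.
Gauss's law: E·4πr² = Q_enc/ε₀.
E = |Q_enc|/(4πε₀r²) = (3.272×10^-9)/(4π·8.85×10^-12·(0.0571)²) = 9.02×10^3 N/C.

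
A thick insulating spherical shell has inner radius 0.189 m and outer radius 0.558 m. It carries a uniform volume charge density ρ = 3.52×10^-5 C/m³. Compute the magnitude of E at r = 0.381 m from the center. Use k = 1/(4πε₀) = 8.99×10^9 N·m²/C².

4.43e5 N/C

By spherical symmetry E is radial; choose a Gaussian sphere of radius r = 0.381 m (within the shell material, 0.189 m < r < 0.558 m).
Enclosed charge is the volume from a to r: Q_enc = (4π/3)ρ(r³ − a³) = 7.159×10^-6 C.
By Gauss's law, ∮E·dA = E·4πr² = Q_enc/ε₀.
E = k|Q_enc|/r² = (8.99×10^9)(7.159×10^-6)/(0.381)² = 4.43×10^5 N/C.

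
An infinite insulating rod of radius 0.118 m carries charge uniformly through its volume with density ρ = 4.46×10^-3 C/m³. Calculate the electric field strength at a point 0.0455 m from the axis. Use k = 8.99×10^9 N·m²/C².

E ≈ 1.15e7 N/C

By cylindrical symmetry E is radial; use a coaxial Gaussian cylinder of radius 0.0455 m and length L (r < R).
Charge inside radius r per length L is ρ·πr²·L, so λ_enc = ρπr² = 2.901×10^-5 C/m.
Applying ∮E·dA = Q_enc/ε₀ with the end caps contributing no flux:
E = 2k|λ_enc|/r = 2(8.99×10^9)(2.901×10^-5)/(0.0455) = 1.15e7 N/C.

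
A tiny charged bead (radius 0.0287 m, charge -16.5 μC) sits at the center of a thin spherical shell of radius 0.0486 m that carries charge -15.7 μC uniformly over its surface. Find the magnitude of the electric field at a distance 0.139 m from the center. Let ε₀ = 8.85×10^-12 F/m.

|E| ≈ 1.50e7 N/C

Use a concentric Gaussian sphere at r = 0.139 m (r > 0.0486 m, enclosing both).
Q_enc = (-16.5 μC) + (-15.7 μC) = -3.22×10^-5 C.
Since E is radial and uniform over the Gaussian sphere, Φ = E·4πr² = Q_enc/ε₀.
E = |Q_enc|/(4πε₀r²) = (3.22×10^-5)/(4π·8.85×10^-12·(0.139)²) = 1.50e7 N/C.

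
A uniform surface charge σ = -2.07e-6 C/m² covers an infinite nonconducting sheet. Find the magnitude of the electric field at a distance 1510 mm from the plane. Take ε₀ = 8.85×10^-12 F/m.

|E| ≈ 1.17×10^5 N/C

The symmetry is planar: E is normal to the sheet and the same magnitude on both sides. Take a pillbox straddling the sheet with end-cap area A.
Flux Φ = 2EA and Q_enc = σA, so 2EA = σA/ε₀ ⇒ E = |σ|/(2ε₀), independent of distance.
E = |σ|/(2ε₀) = (2.07e-6)/(2·8.85×10^-12) = 1.17×10^5 N/C.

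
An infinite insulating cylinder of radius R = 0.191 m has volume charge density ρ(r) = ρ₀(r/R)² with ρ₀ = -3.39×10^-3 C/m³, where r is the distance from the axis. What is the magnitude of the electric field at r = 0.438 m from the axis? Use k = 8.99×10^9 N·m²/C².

Take a coaxial cylindrical Gaussian surface of radius r = 0.438 m and length L (r > R, full charge per length enclosed).
λ_enc = 2π ∫₀^R ρ₀(r'/R)^2 r' dr' = 2πρ₀R²/4 = -1.943×10^-4 C/m.
Applying ∮E·dA = Q_enc/ε₀ with the end caps contributing no flux:
E = 2k|λ_enc|/r = 2(8.99×10^9)(1.943e-4)/(0.438) = 7.97×10^6 N/C.

|E| = 7.97×10^6 N/C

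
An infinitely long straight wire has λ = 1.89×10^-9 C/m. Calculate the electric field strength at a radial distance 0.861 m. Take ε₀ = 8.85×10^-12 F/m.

E ≈ 39.5 V/m

By cylindrical symmetry E is radial; use a coaxial Gaussian cylinder of radius 0.861 m and length L.
Q_enc = λL, so λ_enc = 1.89×10^-9 C/m.
Gauss's law: E·2πrL = λ_enc L/ε₀.
E = |λ_enc|/(2πε₀r) = (1.89e-9)/(2π·8.85×10^-12·0.861) = 39.5 N/C.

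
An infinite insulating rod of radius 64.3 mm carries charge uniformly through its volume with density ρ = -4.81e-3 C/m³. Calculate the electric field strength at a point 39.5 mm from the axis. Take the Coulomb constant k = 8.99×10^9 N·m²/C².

E = 1.07×10^7 V/m

Coaxial Gaussian cylinder, radius r = 39.5 mm, length L (r < R).
Charge inside radius r per length L is ρ·πr²·L, so λ_enc = ρπr² = -2.358e-5 C/m.
By Gauss's law (flux through the curved wall only), E·2πrL = λ_enc L/ε₀.
E = 2k|λ_enc|/r = 2(8.99×10^9)(2.358e-5)/(0.0395) = 1.07×10^7 N/C.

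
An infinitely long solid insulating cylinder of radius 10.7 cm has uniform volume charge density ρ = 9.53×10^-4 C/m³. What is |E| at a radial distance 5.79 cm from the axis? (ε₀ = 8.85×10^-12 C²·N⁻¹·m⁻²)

Take a coaxial cylindrical Gaussian surface of radius r = 5.79 cm and length L (r < R).
Charge inside radius r per length L is ρ·πr²·L, so λ_enc = ρπr² = 1.004×10^-5 C/m.
Since E is radial and uniform over the curved surface, Φ = E·2πrL = Q_enc/ε₀ = λ_enc L/ε₀.
E = |λ_enc|/(2πε₀r) = (1.004×10^-5)/(2π·8.85×10^-12·0.0579) = 3.12e6 N/C.

E ≈ 3.12×10^6 N/C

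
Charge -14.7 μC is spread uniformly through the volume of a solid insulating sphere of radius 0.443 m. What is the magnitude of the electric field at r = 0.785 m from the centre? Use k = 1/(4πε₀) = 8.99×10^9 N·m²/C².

2.14e5 N/C

Symmetry ⇒ E = E(r) r̂. Gaussian sphere of radius r = 0.785 m (r > R, so the entire charge is enclosed).
Q_enc = -14.7 μC = -1.47×10^-5 C.
Since E is radial and uniform over the Gaussian sphere, Φ = E·4πr² = Q_enc/ε₀.
E = k|Q_enc|/r² = (8.99×10^9)(1.47e-5)/(0.785)² = 2.14×10^5 N/C.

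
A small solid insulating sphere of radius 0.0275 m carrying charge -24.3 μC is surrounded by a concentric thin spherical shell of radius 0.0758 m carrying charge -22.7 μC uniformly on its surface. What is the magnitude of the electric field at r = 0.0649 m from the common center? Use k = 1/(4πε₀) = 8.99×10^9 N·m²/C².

Take a concentric spherical Gaussian surface of radius r = 0.0649 m (between the bodies, 0.0275 m < r < 0.0758 m).
The shell at 0.0758 m lies outside the Gaussian surface, so Q_enc = -24.3 μC = -2.43×10^-5 C.
Gauss's law: E·4πr² = Q_enc/ε₀.
E = k|Q_enc|/r² = (8.99×10^9)(2.43×10^-5)/(0.0649)² = 5.19×10^7 N/C.

|E| ≈ 5.19×10^7 V/m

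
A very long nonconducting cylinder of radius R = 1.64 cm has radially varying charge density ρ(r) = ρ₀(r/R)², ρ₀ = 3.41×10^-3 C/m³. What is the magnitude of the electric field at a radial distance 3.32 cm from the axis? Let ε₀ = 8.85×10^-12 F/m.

|E| = 7.80e5 N/C

By cylindrical symmetry E is radial; use a coaxial Gaussian cylinder of radius 3.32 cm and length L (r > R, full charge per length enclosed).
λ_enc = 2π ∫₀^R ρ₀(r'/R)^2 r' dr' = 2πρ₀R²/4 = 1.441×10^-6 C/m.
Applying ∮E·dA = Q_enc/ε₀ with the end caps contributing no flux:
E = |λ_enc|/(2πε₀r) = (1.441×10^-6)/(2π·8.85×10^-12·0.0332) = 7.80e5 N/C.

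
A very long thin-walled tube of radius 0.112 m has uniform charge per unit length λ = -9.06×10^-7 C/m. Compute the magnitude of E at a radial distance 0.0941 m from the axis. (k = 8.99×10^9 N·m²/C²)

Coaxial Gaussian cylinder, radius r = 0.0941 m, length L (r < 0.112 m, inside the shell).
No charge is enclosed, so Gauss's law gives E·2πrL = 0 ⇒ E = 0.

E = 0 (no enclosed charge)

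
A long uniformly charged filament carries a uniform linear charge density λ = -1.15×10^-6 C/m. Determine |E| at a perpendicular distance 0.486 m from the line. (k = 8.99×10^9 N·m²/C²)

|E| = 4.25e4 N/C

By cylindrical symmetry E is radial; use a coaxial Gaussian cylinder of radius 0.486 m and length L.
Q_enc = λL, so λ_enc = -1.15×10^-6 C/m.
By Gauss's law (flux through the curved wall only), E·2πrL = λ_enc L/ε₀.
E = 2k|λ_enc|/r = 2(8.99×10^9)(1.15×10^-6)/(0.486) = 4.25×10^4 N/C.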